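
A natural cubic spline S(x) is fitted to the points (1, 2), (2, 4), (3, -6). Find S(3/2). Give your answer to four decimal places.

4.1250

Let σ_i = S''(x_i). Step sizes h_i = 1, 1; slopes of the chords Δ_i = (y_(i+1) - y_i)/h_i = 2, -10.
  1·σ_0 + 4·σ_1 + 1·σ_2 = 6(Δ_1 - Δ_0) = -72
Natural end conditions: σ_0 = σ_2 = 0.
Solving: σ_0 = 0, σ_1 = -18, σ_2 = 0.
On [1, 2], S(x) = 2 + 5·(x - 1) + 0·(x - 1)² - 3·(x - 1)³.
With (x - 1) = 1/2: S(3/2) = 33/8.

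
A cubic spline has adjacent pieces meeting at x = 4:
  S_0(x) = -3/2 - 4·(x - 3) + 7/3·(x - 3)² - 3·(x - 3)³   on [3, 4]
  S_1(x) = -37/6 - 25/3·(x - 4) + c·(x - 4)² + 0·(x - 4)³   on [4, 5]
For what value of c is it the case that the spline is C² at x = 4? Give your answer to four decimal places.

-6.6667

S_0''(x) = 14/3 - 18·(x - 3), so S_0''(4) = -40/3. On the right, S_1''(4) = 2c, so c = -20/3.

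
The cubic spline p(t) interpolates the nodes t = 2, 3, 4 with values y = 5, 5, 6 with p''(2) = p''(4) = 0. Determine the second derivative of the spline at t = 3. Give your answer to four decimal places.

1.5000

With m_i denoting the second derivative at x_i, h_i = 1, 1, and Δ_i = (y_(i+1) − y_i)/h_i = 0, 1:
  1·m_0 + 4·m_1 + 1·m_2 = 6(Δ_1 - Δ_0) = 6
Natural end conditions: m_0 = m_2 = 0.
Solving: m_0 = 0, m_1 = 3/2, m_2 = 0.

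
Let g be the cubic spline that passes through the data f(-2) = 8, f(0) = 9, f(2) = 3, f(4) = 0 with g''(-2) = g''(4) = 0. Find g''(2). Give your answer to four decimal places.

Let σ_i = g''(x_i). Step sizes h_i = 2, 2, 2; slopes of the chords Δ_i = (y_(i+1) - y_i)/h_i = 1/2, -3, -3/2.
  2·σ_0 + 8·σ_1 + 2·σ_2 = 6(Δ_1 - Δ_0) = -21
  2·σ_1 + 8·σ_2 + 2·σ_3 = 6(Δ_2 - Δ_1) = 9
Natural end conditions: σ_0 = σ_3 = 0.
Solving: σ_0 = 0, σ_1 = -31/10, σ_2 = 19/10, σ_3 = 0.

1.9000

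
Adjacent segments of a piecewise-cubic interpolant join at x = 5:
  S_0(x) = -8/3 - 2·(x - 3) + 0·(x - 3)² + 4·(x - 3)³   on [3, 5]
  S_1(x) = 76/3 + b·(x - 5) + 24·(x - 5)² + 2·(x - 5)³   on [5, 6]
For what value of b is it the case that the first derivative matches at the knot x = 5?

46

S_0'(x) = -2 + 0·(x - 3) + 12·(x - 3)², so S_0'(5) = 46. On the right, S_1'(5) = b, so b = 46.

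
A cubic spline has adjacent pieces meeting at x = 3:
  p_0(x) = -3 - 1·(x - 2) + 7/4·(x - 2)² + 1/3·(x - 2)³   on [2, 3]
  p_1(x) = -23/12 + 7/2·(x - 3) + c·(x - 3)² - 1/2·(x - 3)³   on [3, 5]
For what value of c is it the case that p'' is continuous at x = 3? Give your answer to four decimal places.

2.7500

p_0''(x) = 7/2 + 2·(x - 2), so p_0''(3) = 11/2. On the right, p_1''(3) = 2c, so c = 11/4.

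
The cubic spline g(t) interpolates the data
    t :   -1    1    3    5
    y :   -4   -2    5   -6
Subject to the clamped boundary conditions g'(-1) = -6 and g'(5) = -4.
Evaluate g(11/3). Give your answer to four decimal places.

Let σ_i = g''(x_i). Step sizes h_i = 2, 2, 2; slopes of the chords Δ_i = (y_(i+1) - y_i)/h_i = 1, 7/2, -11/2.
  2·σ_0 + 8·σ_1 + 2·σ_2 = 6(Δ_1 - Δ_0) = 15
  2·σ_1 + 8·σ_2 + 2·σ_3 = 6(Δ_2 - Δ_1) = -54
Clamped end conditions give two more equations: 2h_0·σ_0 + h_0·σ_1 = 6(Δ_0 - g'(-1)) = 42 and h_2·σ_2 + 2h_2·σ_3 = 6(g'(5) - Δ_2) = 9.
Solving the tridiagonal system: σ_0 = 29/3, σ_1 = 5/3, σ_2 = -53/6, σ_3 = 20/3.
On [3, 5], g(t) = 5 - 11/6·(t - 3) - 53/12·(t - 3)² + 31/24·(t - 3)³.
With (t - 3) = 2/3: g(11/3) = 178/81.

2.1975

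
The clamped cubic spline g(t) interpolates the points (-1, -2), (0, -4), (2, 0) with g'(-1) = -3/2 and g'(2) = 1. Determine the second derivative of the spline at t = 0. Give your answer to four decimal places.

With M_i denoting the second derivative at x_i, h_i = 1, 2, and Δ_i = (y_(i+1) − y_i)/h_i = -2, 2:
  1·M_0 + 6·M_1 + 2·M_2 = 6(Δ_1 - Δ_0) = 24
Clamped end conditions give two more equations: 2h_0·M_0 + h_0·M_1 = 6(Δ_0 - g'(-1)) = -3 and h_1·M_1 + 2h_1·M_2 = 6(g'(2) - Δ_1) = -6.
Forward elimination and back-substitution give M_0 = -14/3, M_1 = 19/3, M_2 = -14/3.

6.3333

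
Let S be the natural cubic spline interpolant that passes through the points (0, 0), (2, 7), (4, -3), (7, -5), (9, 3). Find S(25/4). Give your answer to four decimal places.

-6.5977

With m_i denoting the second derivative at x_i, h_i = 2, 2, 3, 2, and Δ_i = (y_(i+1) − y_i)/h_i = 7/2, -5, -2/3, 4:
  2·m_0 + 8·m_1 + 2·m_2 = 6(Δ_1 - Δ_0) = -51
  2·m_1 + 10·m_2 + 3·m_3 = 6(Δ_2 - Δ_1) = 26
  3·m_2 + 10·m_3 + 2·m_4 = 6(Δ_3 - Δ_2) = 28
Natural end conditions: m_0 = m_4 = 0.
Hence m_0 = 0, m_1 = -4993/688, m_2 = 607/172, m_3 = 599/344, m_4 = 0.
On [4, 7], S(x) = -3 - 10457/2064·(x - 4) + 607/344·(x - 4)² - 205/2064·(x - 4)³.
With (x - 4) = 9/4: S(25/4) = -290511/44032.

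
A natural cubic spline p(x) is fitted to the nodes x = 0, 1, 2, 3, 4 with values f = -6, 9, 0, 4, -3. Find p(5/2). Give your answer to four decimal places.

1.2835

Let σ_i = p''(x_i). Step sizes h_i = 1, 1, 1, 1; slopes of the chords Δ_i = (y_(i+1) - y_i)/h_i = 15, -9, 4, -7.
  1·σ_0 + 4·σ_1 + 1·σ_2 = 6(Δ_1 - Δ_0) = -144
  1·σ_1 + 4·σ_2 + 1·σ_3 = 6(Δ_2 - Δ_1) = 78
  1·σ_2 + 4·σ_3 + 1·σ_4 = 6(Δ_3 - Δ_2) = -66
Natural end conditions: σ_0 = σ_4 = 0.
Hence σ_0 = 0, σ_1 = -1269/28, σ_2 = 261/7, σ_3 = -723/28, σ_4 = 0.
On [2, 3], p(x) = 0 - 33/8·(x - 2) + 261/14·(x - 2)² - 589/56·(x - 2)³.
With (x - 2) = 1/2: p(5/2) = 575/448.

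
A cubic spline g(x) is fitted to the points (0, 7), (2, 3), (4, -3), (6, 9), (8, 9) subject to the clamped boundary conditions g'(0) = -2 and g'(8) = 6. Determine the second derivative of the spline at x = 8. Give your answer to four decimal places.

Put σ_i = g'' at the i-th knot. Here h = (2, 2, 2, 2) and Δ = (-2, -3, 6, 0), so the interior equations h_(i-1)·σ_(i-1) + 2(h_(i-1)+h_i)·σ_i + h_i·σ_(i+1) = 6(Δ_i − Δ_(i-1)) read
  2·σ_0 + 8·σ_1 + 2·σ_2 = 6(Δ_1 - Δ_0) = -6
  2·σ_1 + 8·σ_2 + 2·σ_3 = 6(Δ_2 - Δ_1) = 54
  2·σ_2 + 8·σ_3 + 2·σ_4 = 6(Δ_3 - Δ_2) = -36
Clamped end conditions give two more equations: 2h_0·σ_0 + h_0·σ_1 = 6(Δ_0 - g'(0)) = 0 and h_3·σ_3 + 2h_3·σ_4 = 6(g'(8) - Δ_3) = 36.
Hence σ_0 = 107/56, σ_1 = -107/28, σ_2 = 83/8, σ_3 = -299/28, σ_4 = 803/56.

14.3393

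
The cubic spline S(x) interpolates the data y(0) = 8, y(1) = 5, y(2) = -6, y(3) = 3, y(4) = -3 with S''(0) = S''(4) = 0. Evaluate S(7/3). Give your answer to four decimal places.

-4.0688

Let M_i = S''(x_i). Step sizes h_i = 1, 1, 1, 1; slopes of the chords Δ_i = (y_(i+1) - y_i)/h_i = -3, -11, 9, -6.
  1·M_0 + 4·M_1 + 1·M_2 = 6(Δ_1 - Δ_0) = -48
  1·M_1 + 4·M_2 + 1·M_3 = 6(Δ_2 - Δ_1) = 120
  1·M_2 + 4·M_3 + 1·M_4 = 6(Δ_3 - Δ_2) = -90
Natural end conditions: M_0 = M_4 = 0.
Forward elimination and back-substitution give M_0 = 0, M_1 = -645/28, M_2 = 309/7, M_3 = -939/28, M_4 = 0.
On [2, 3], S(x) = -6 - 1/8·(x - 2) + 309/14·(x - 2)² - 725/56·(x - 2)³.
With (x - 2) = 1/3: S(7/3) = -769/189.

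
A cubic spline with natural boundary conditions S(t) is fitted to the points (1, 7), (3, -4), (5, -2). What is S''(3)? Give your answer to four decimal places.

Write M_i for S''(x_i). With h_i = 2, 2 and divided differences Δ_i = -11/2, 1, the continuity of S' gives the tridiagonal system
  2·M_0 + 8·M_1 + 2·M_2 = 6(Δ_1 - Δ_0) = 39
Natural end conditions: M_0 = M_2 = 0.
Solving: M_0 = 0, M_1 = 39/8, M_2 = 0.

4.8750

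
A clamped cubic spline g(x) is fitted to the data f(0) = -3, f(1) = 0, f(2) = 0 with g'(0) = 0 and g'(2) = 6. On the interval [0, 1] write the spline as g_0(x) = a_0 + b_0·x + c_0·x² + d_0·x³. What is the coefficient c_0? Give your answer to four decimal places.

8.2500

Write m_i for g''(x_i). With h_i = 1, 1 and divided differences Δ_i = 3, 0, the continuity of g' gives the tridiagonal system
  1·m_0 + 4·m_1 + 1·m_2 = 6(Δ_1 - Δ_0) = -18
Clamped end conditions give two more equations: 2h_0·m_0 + h_0·m_1 = 6(Δ_0 - g'(0)) = 18 and h_1·m_1 + 2h_1·m_2 = 6(g'(2) - Δ_1) = 36.
Forward elimination and back-substitution give m_0 = 33/2, m_1 = -15, m_2 = 51/2.
On [0, 1], with g_0(x) = a_0 + b_0·x + c_0·x² + d_0·x³: c_0 = m_0/2 = 33/4, d_0 = (m_1 - m_0)/(6h_0) = -21/4, b_0 = Δ_0 - h_0(2m_0 + m_1)/6 = 0.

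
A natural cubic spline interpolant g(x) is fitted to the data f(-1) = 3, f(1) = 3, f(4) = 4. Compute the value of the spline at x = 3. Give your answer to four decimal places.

3.5778

Write M_i for g''(x_i). With h_i = 2, 3 and divided differences Δ_i = 0, 1/3, the continuity of g' gives the tridiagonal system
  2·M_0 + 10·M_1 + 3·M_2 = 6(Δ_1 - Δ_0) = 2
Natural end conditions: M_0 = M_2 = 0.
Solving: M_0 = 0, M_1 = 1/5, M_2 = 0.
On [1, 4], g(x) = 3 + 2/15·(x - 1) + 1/10·(x - 1)² - 1/90·(x - 1)³.
With (x - 1) = 2: g(3) = 161/45.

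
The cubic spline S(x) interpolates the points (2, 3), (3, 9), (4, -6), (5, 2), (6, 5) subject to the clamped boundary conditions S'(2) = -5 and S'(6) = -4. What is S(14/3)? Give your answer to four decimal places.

With M_i denoting the second derivative at x_i, h_i = 1, 1, 1, 1, and Δ_i = (y_(i+1) − y_i)/h_i = 6, -15, 8, 3:
  1·M_0 + 4·M_1 + 1·M_2 = 6(Δ_1 - Δ_0) = -126
  1·M_1 + 4·M_2 + 1·M_3 = 6(Δ_2 - Δ_1) = 138
  1·M_2 + 4·M_3 + 1·M_4 = 6(Δ_3 - Δ_2) = -30
Clamped end conditions give two more equations: 2h_0·M_0 + h_0·M_1 = 6(Δ_0 - S'(2)) = 66 and h_3·M_3 + 2h_3·M_4 = 6(S'(6) - Δ_3) = -42.
Hence M_0 = 1777/28, M_1 = -853/14, M_2 = 217/4, M_3 = -253/14, M_4 = -335/28.
On [4, 5], S(x) = -6 - 99/14·(x - 4) + 217/8·(x - 4)² - 675/56·(x - 4)³.
With (x - 4) = 2/3: S(14/3) = -281/126.

-2.2302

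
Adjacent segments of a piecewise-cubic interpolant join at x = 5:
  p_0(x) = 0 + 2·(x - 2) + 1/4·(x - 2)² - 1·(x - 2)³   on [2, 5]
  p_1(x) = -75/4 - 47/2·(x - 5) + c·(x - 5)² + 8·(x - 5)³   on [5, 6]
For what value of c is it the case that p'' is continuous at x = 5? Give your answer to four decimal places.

p_0''(x) = 1/2 - 6·(x - 2), so p_0''(5) = -35/2. On the right, p_1''(5) = 2c, so c = -35/4.

-8.7500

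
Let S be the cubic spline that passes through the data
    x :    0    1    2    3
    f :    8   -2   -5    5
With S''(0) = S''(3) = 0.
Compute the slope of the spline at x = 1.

-8

Let m_i = S''(x_i). Step sizes h_i = 1, 1, 1; slopes of the chords Δ_i = (y_(i+1) - y_i)/h_i = -10, -3, 10.
  1·m_0 + 4·m_1 + 1·m_2 = 6(Δ_1 - Δ_0) = 42
  1·m_1 + 4·m_2 + 1·m_3 = 6(Δ_2 - Δ_1) = 78
Natural end conditions: m_0 = m_3 = 0.
Solving: m_0 = 0, m_1 = 6, m_2 = 18, m_3 = 0.
On [1, 2], S'(x) = b_1 + 2c_1·(x - 1) + 3d_1·(x - 1)² with b_1 = Δ_1 - h_1(2m_1 + m_2)/6 = -8, c_1 = m_1/2 = 3, d_1 = (m_2 - m_1)/(6h_1) = 2. So S'(1) = -8.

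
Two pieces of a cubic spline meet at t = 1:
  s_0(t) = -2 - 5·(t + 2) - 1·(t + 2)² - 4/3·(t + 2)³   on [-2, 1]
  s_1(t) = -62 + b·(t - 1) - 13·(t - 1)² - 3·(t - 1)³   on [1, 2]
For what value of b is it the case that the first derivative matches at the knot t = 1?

s_0'(t) = -5 - 2·(t + 2) - 4·(t + 2)², so s_0'(1) = -47. On the right, s_1'(1) = b, so b = -47.

-47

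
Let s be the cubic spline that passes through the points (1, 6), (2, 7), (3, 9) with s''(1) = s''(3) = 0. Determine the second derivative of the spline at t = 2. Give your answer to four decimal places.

Put M_i = s'' at the i-th knot. Here h = (1, 1) and Δ = (1, 2), so the interior equations h_(i-1)·M_(i-1) + 2(h_(i-1)+h_i)·M_i + h_i·M_(i+1) = 6(Δ_i − Δ_(i-1)) read
  1·M_0 + 4·M_1 + 1·M_2 = 6(Δ_1 - Δ_0) = 6
Natural end conditions: M_0 = M_2 = 0.
Hence M_0 = 0, M_1 = 3/2, M_2 = 0.

1.5000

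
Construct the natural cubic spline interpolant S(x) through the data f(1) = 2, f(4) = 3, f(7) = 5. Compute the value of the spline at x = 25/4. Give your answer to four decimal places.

4.4414

Write M_i for S''(x_i). With h_i = 3, 3 and divided differences Δ_i = 1/3, 2/3, the continuity of S' gives the tridiagonal system
  3·M_0 + 12·M_1 + 3·M_2 = 6(Δ_1 - Δ_0) = 2
Natural end conditions: M_0 = M_2 = 0.
Solving: M_0 = 0, M_1 = 1/6, M_2 = 0.
On [4, 7], S(x) = 3 + 1/2·(x - 4) + 1/12·(x - 4)² - 1/108·(x - 4)³.
With (x - 4) = 9/4: S(25/4) = 1137/256.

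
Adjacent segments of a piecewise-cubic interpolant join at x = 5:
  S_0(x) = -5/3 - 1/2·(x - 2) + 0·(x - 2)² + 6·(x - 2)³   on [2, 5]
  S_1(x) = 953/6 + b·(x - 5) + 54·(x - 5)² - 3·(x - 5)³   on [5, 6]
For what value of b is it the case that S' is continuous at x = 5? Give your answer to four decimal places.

S_0'(x) = -1/2 + 0·(x - 2) + 18·(x - 2)², so S_0'(5) = 323/2. On the right, S_1'(5) = b, so b = 323/2.

161.5000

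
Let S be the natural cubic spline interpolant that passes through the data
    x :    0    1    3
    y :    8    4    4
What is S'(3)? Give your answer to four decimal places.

Let m_i = S''(x_i). Step sizes h_i = 1, 2; slopes of the chords Δ_i = (y_(i+1) - y_i)/h_i = -4, 0.
  1·m_0 + 6·m_1 + 2·m_2 = 6(Δ_1 - Δ_0) = 24
Natural end conditions: m_0 = m_2 = 0.
Hence m_0 = 0, m_1 = 4, m_2 = 0.
On [1, 3], S'(x) = b_1 + 2c_1·(x - 1) + 3d_1·(x - 1)² with b_1 = Δ_1 - h_1(2m_1 + m_2)/6 = -8/3, c_1 = m_1/2 = 2, d_1 = (m_2 - m_1)/(6h_1) = -1/3. So S'(3) = 4/3.

1.3333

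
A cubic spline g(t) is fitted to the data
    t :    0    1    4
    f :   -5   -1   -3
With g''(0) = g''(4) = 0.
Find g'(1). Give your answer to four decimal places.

2.8333

With M_i denoting the second derivative at x_i, h_i = 1, 3, and Δ_i = (y_(i+1) − y_i)/h_i = 4, -2/3:
  1·M_0 + 8·M_1 + 3·M_2 = 6(Δ_1 - Δ_0) = -28
Natural end conditions: M_0 = M_2 = 0.
Hence M_0 = 0, M_1 = -7/2, M_2 = 0.
On [1, 4], g'(t) = b_1 + 2c_1·(t - 1) + 3d_1·(t - 1)² with b_1 = Δ_1 - h_1(2M_1 + M_2)/6 = 17/6, c_1 = M_1/2 = -7/4, d_1 = (M_2 - M_1)/(6h_1) = 7/36. So g'(1) = 17/6.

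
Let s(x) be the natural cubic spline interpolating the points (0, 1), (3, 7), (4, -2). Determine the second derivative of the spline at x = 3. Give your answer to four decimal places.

Put m_i = s'' at the i-th knot. Here h = (3, 1) and Δ = (2, -9), so the interior equations h_(i-1)·m_(i-1) + 2(h_(i-1)+h_i)·m_i + h_i·m_(i+1) = 6(Δ_i − Δ_(i-1)) read
  3·m_0 + 8·m_1 + 1·m_2 = 6(Δ_1 - Δ_0) = -66
Natural end conditions: m_0 = m_2 = 0.
Hence m_0 = 0, m_1 = -33/4, m_2 = 0.

-8.2500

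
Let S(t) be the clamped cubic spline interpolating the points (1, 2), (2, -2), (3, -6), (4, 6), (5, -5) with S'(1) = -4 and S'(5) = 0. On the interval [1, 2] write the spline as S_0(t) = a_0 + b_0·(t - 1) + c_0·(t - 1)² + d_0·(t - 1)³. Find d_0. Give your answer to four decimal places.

Write M_i for S''(x_i). With h_i = 1, 1, 1, 1 and divided differences Δ_i = -4, -4, 12, -11, the continuity of S' gives the tridiagonal system
  1·M_0 + 4·M_1 + 1·M_2 = 6(Δ_1 - Δ_0) = 0
  1·M_1 + 4·M_2 + 1·M_3 = 6(Δ_2 - Δ_1) = 96
  1·M_2 + 4·M_3 + 1·M_4 = 6(Δ_3 - Δ_2) = -138
Clamped end conditions give two more equations: 2h_0·M_0 + h_0·M_1 = 6(Δ_0 - S'(1)) = 0 and h_3·M_3 + 2h_3·M_4 = 6(S'(5) - Δ_3) = 66.
Hence M_0 = 169/28, M_1 = -169/14, M_2 = 169/4, M_3 = -853/14, M_4 = 1777/28.
On [1, 2], with S_0(t) = a_0 + b_0·(t - 1) + c_0·(t - 1)² + d_0·(t - 1)³: c_0 = M_0/2 = 169/56, d_0 = (M_1 - M_0)/(6h_0) = -169/56, b_0 = Δ_0 - h_0(2M_0 + M_1)/6 = -4.

-3.0179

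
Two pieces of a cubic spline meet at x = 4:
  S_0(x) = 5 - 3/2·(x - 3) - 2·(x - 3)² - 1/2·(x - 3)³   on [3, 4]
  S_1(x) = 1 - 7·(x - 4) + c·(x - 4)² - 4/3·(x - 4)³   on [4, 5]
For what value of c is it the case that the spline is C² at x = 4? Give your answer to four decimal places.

S_0''(x) = -4 - 3·(x - 3), so S_0''(4) = -7. On the right, S_1''(4) = 2c, so c = -7/2.

-3.5000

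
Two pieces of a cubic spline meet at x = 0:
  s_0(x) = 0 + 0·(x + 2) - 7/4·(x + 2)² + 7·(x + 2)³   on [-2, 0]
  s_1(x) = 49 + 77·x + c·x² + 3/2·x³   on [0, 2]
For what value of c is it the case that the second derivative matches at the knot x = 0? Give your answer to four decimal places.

s_0''(x) = -7/2 + 42·(x + 2), so s_0''(0) = 161/2. On the right, s_1''(0) = 2c, so c = 161/4.

40.2500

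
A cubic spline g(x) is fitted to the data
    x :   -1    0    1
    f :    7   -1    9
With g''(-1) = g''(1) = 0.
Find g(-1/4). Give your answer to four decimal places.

-0.4766

Put M_i = g'' at the i-th knot. Here h = (1, 1) and Δ = (-8, 10), so the interior equations h_(i-1)·M_(i-1) + 2(h_(i-1)+h_i)·M_i + h_i·M_(i+1) = 6(Δ_i − Δ_(i-1)) read
  1·M_0 + 4·M_1 + 1·M_2 = 6(Δ_1 - Δ_0) = 108
Natural end conditions: M_0 = M_2 = 0.
Hence M_0 = 0, M_1 = 27, M_2 = 0.
On [-1, 0], g(x) = 7 - 25/2·(x + 1) + 0·(x + 1)² + 9/2·(x + 1)³.
With (x + 1) = 3/4: g(-1/4) = -61/128.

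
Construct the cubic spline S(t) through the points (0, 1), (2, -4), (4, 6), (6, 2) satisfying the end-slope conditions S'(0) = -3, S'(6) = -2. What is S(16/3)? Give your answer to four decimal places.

With σ_i denoting the second derivative at x_i, h_i = 2, 2, 2, and Δ_i = (y_(i+1) − y_i)/h_i = -5/2, 5, -2:
  2·σ_0 + 8·σ_1 + 2·σ_2 = 6(Δ_1 - Δ_0) = 45
  2·σ_1 + 8·σ_2 + 2·σ_3 = 6(Δ_2 - Δ_1) = -42
Clamped end conditions give two more equations: 2h_0·σ_0 + h_0·σ_1 = 6(Δ_0 - S'(0)) = 3 and h_2·σ_2 + 2h_2·σ_3 = 6(S'(6) - Δ_2) = 0.
Solving the tridiagonal system: σ_0 = -107/30, σ_1 = 259/30, σ_2 = -127/15, σ_3 = 127/30.
On [4, 6], S(t) = 6 + 67/30·(t - 4) - 127/30·(t - 4)² + 127/120·(t - 4)³.
With (t - 4) = 4/3: S(16/3) = 1604/405.

3.9605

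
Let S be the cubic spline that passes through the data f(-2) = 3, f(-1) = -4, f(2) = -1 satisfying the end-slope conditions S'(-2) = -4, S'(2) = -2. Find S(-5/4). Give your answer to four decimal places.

-2.2852

With M_i denoting the second derivative at x_i, h_i = 1, 3, and Δ_i = (y_(i+1) − y_i)/h_i = -7, 1:
  1·M_0 + 8·M_1 + 3·M_2 = 6(Δ_1 - Δ_0) = 48
Clamped end conditions give two more equations: 2h_0·M_0 + h_0·M_1 = 6(Δ_0 - S'(-2)) = -18 and h_1·M_1 + 2h_1·M_2 = 6(S'(2) - Δ_1) = -18.
Solving the tridiagonal system: M_0 = -29/2, M_1 = 11, M_2 = -17/2.
On [-2, -1], S(t) = 3 - 4·(t + 2) - 29/4·(t + 2)² + 17/4·(t + 2)³.
With (t + 2) = 3/4: S(-5/4) = -585/256.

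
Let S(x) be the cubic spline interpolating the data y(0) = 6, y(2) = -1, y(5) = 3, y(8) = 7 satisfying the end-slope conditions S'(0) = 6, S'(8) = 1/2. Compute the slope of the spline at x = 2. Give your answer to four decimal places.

-4.7632

Put M_i = S'' at the i-th knot. Here h = (2, 3, 3) and Δ = (-7/2, 4/3, 4/3), so the interior equations h_(i-1)·M_(i-1) + 2(h_(i-1)+h_i)·M_i + h_i·M_(i+1) = 6(Δ_i − Δ_(i-1)) read
  2·M_0 + 10·M_1 + 3·M_2 = 6(Δ_1 - Δ_0) = 29
  3·M_1 + 12·M_2 + 3·M_3 = 6(Δ_2 - Δ_1) = 0
Clamped end conditions give two more equations: 2h_0·M_0 + h_0·M_1 = 6(Δ_0 - S'(0)) = -57 and h_2·M_2 + 2h_2·M_3 = 6(S'(8) - Δ_2) = -5.
Solving the tridiagonal system: M_0 = -337/19, M_1 = 265/38, M_2 = -100/57, M_3 = 5/114.
On [2, 5], S'(x) = b_1 + 2c_1·(x - 2) + 3d_1·(x - 2)² with b_1 = Δ_1 - h_1(2M_1 + M_2)/6 = -181/38, c_1 = M_1/2 = 265/76, d_1 = (M_2 - M_1)/(6h_1) = -995/2052. So S'(2) = -181/38.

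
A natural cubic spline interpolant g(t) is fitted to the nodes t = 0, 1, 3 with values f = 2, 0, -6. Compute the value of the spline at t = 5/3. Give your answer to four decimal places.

-1.7531

Put m_i = g'' at the i-th knot. Here h = (1, 2) and Δ = (-2, -3), so the interior equations h_(i-1)·m_(i-1) + 2(h_(i-1)+h_i)·m_i + h_i·m_(i+1) = 6(Δ_i − Δ_(i-1)) read
  1·m_0 + 6·m_1 + 2·m_2 = 6(Δ_1 - Δ_0) = -6
Natural end conditions: m_0 = m_2 = 0.
Solving: m_0 = 0, m_1 = -1, m_2 = 0.
On [1, 3], g(t) = 0 - 7/3·(t - 1) - 1/2·(t - 1)² + 1/12·(t - 1)³.
With (t - 1) = 2/3: g(5/3) = -142/81.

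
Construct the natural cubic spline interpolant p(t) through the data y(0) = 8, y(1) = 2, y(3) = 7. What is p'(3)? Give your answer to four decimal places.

5.3333

Put m_i = p'' at the i-th knot. Here h = (1, 2) and Δ = (-6, 5/2), so the interior equations h_(i-1)·m_(i-1) + 2(h_(i-1)+h_i)·m_i + h_i·m_(i+1) = 6(Δ_i − Δ_(i-1)) read
  1·m_0 + 6·m_1 + 2·m_2 = 6(Δ_1 - Δ_0) = 51
Natural end conditions: m_0 = m_2 = 0.
Solving the tridiagonal system: m_0 = 0, m_1 = 17/2, m_2 = 0.
On [1, 3], p'(t) = b_1 + 2c_1·(t - 1) + 3d_1·(t - 1)² with b_1 = Δ_1 - h_1(2m_1 + m_2)/6 = -19/6, c_1 = m_1/2 = 17/4, d_1 = (m_2 - m_1)/(6h_1) = -17/24. So p'(3) = 16/3.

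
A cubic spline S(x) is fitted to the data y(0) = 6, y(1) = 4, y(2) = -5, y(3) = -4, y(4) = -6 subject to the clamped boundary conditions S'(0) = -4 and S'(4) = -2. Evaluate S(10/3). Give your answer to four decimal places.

Write m_i for S''(x_i). With h_i = 1, 1, 1, 1 and divided differences Δ_i = -2, -9, 1, -2, the continuity of S' gives the tridiagonal system
  1·m_0 + 4·m_1 + 1·m_2 = 6(Δ_1 - Δ_0) = -42
  1·m_1 + 4·m_2 + 1·m_3 = 6(Δ_2 - Δ_1) = 60
  1·m_2 + 4·m_3 + 1·m_4 = 6(Δ_3 - Δ_2) = -18
Clamped end conditions give two more equations: 2h_0·m_0 + h_0·m_1 = 6(Δ_0 - S'(0)) = 12 and h_3·m_3 + 2h_3·m_4 = 6(S'(4) - Δ_3) = 0.
Hence m_0 = 113/7, m_1 = -142/7, m_2 = 23, m_3 = -82/7, m_4 = 41/7.
On [3, 4], S(x) = -4 + 13/14·(x - 3) - 41/7·(x - 3)² + 41/14·(x - 3)³.
With (x - 3) = 1/3: S(10/3) = -800/189.

-4.2328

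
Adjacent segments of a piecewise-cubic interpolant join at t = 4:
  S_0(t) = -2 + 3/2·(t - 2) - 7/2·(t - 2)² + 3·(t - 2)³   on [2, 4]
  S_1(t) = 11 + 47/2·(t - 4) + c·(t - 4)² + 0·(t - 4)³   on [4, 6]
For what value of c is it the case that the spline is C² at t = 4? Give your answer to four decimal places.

14.5000

S_0''(t) = -7 + 18·(t - 2), so S_0''(4) = 29. On the right, S_1''(4) = 2c, so c = 29/2.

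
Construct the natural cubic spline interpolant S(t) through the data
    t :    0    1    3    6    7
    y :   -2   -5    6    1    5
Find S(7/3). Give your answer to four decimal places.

2.2591

Write M_i for S''(x_i). With h_i = 1, 2, 3, 1 and divided differences Δ_i = -3, 11/2, -5/3, 4, the continuity of S' gives the tridiagonal system
  1·M_0 + 6·M_1 + 2·M_2 = 6(Δ_1 - Δ_0) = 51
  2·M_1 + 10·M_2 + 3·M_3 = 6(Δ_2 - Δ_1) = -43
  3·M_2 + 8·M_3 + 1·M_4 = 6(Δ_3 - Δ_2) = 34
Natural end conditions: M_0 = M_4 = 0.
Solving the tridiagonal system: M_0 = 0, M_1 = 4513/394, M_2 = -1746/197, M_3 = 1492/197, M_4 = 0.
On [1, 3], S(t) = -5 + 967/1182·(t - 1) + 4513/788·(t - 1)² - 8005/4728·(t - 1)³.
With (t - 1) = 4/3: S(7/3) = 36049/15957.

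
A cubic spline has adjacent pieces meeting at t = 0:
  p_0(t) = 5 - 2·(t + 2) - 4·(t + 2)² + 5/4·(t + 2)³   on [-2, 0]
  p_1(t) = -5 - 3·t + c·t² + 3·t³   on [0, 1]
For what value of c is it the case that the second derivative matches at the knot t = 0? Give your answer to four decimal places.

p_0''(t) = -8 + 15/2·(t + 2), so p_0''(0) = 7. On the right, p_1''(0) = 2c, so c = 7/2.

3.5000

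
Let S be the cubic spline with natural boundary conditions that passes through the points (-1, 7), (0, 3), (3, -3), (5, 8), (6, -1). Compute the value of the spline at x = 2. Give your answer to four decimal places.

-4.9594

With m_i denoting the second derivative at x_i, h_i = 1, 3, 2, 1, and Δ_i = (y_(i+1) − y_i)/h_i = -4, -2, 11/2, -9:
  1·m_0 + 8·m_1 + 3·m_2 = 6(Δ_1 - Δ_0) = 12
  3·m_1 + 10·m_2 + 2·m_3 = 6(Δ_2 - Δ_1) = 45
  2·m_2 + 6·m_3 + 1·m_4 = 6(Δ_3 - Δ_2) = -87
Natural end conditions: m_0 = m_4 = 0.
Forward elimination and back-substitution give m_0 = 0, m_1 = -330/197, m_2 = 1668/197, m_3 = -6825/394, m_4 = 0.
On [0, 3], S(x) = 3 - 898/197·x - 165/197·x² + 111/197·x³.
With x = 2: S(2) = -977/197.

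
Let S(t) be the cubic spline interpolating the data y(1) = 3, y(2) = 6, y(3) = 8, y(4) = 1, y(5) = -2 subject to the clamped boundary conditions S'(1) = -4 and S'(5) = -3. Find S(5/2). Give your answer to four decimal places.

8.1741

Let m_i = S''(x_i). Step sizes h_i = 1, 1, 1, 1; slopes of the chords Δ_i = (y_(i+1) - y_i)/h_i = 3, 2, -7, -3.
  1·m_0 + 4·m_1 + 1·m_2 = 6(Δ_1 - Δ_0) = -6
  1·m_1 + 4·m_2 + 1·m_3 = 6(Δ_2 - Δ_1) = -54
  1·m_2 + 4·m_3 + 1·m_4 = 6(Δ_3 - Δ_2) = 24
Clamped end conditions give two more equations: 2h_0·m_0 + h_0·m_1 = 6(Δ_0 - S'(1)) = 42 and h_3·m_3 + 2h_3·m_4 = 6(S'(5) - Δ_3) = 0.
Solving the tridiagonal system: m_0 = 317/14, m_1 = -23/7, m_2 = -31/2, m_3 = 79/7, m_4 = -79/14.
On [2, 3], S(t) = 6 + 159/28·(t - 2) - 23/14·(t - 2)² - 57/28·(t - 2)³.
With (t - 2) = 1/2: S(5/2) = 1831/224.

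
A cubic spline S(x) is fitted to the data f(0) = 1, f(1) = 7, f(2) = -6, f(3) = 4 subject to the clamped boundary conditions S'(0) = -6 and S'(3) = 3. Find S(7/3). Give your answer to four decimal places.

-3.9556

Write σ_i for S''(x_i). With h_i = 1, 1, 1 and divided differences Δ_i = 6, -13, 10, the continuity of S' gives the tridiagonal system
  1·σ_0 + 4·σ_1 + 1·σ_2 = 6(Δ_1 - Δ_0) = -114
  1·σ_1 + 4·σ_2 + 1·σ_3 = 6(Δ_2 - Δ_1) = 138
Clamped end conditions give two more equations: 2h_0·σ_0 + h_0·σ_1 = 6(Δ_0 - S'(0)) = 72 and h_2·σ_2 + 2h_2·σ_3 = 6(S'(3) - Δ_2) = -42.
Solving: σ_0 = 332/5, σ_1 = -304/5, σ_2 = 314/5, σ_3 = -262/5.
On [2, 3], S(x) = -6 - 11/5·(x - 2) + 157/5·(x - 2)² - 96/5·(x - 2)³.
With (x - 2) = 1/3: S(7/3) = -178/45.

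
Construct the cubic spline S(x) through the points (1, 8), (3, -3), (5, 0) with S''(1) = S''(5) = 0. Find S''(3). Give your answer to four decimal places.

Put σ_i = S'' at the i-th knot. Here h = (2, 2) and Δ = (-11/2, 3/2), so the interior equations h_(i-1)·σ_(i-1) + 2(h_(i-1)+h_i)·σ_i + h_i·σ_(i+1) = 6(Δ_i − Δ_(i-1)) read
  2·σ_0 + 8·σ_1 + 2·σ_2 = 6(Δ_1 - Δ_0) = 42
Natural end conditions: σ_0 = σ_2 = 0.
Solving the tridiagonal system: σ_0 = 0, σ_1 = 21/4, σ_2 = 0.

5.2500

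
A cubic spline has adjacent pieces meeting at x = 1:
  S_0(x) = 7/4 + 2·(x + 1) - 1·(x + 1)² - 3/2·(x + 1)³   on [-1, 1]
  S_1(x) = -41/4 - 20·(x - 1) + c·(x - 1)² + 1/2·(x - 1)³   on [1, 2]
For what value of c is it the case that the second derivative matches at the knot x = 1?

-10

S_0''(x) = -2 - 9·(x + 1), so S_0''(1) = -20. On the right, S_1''(1) = 2c, so c = -10.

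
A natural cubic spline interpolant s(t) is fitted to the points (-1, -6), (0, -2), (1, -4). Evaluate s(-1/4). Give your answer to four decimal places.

-2.5078

Let σ_i = s''(x_i). Step sizes h_i = 1, 1; slopes of the chords Δ_i = (y_(i+1) - y_i)/h_i = 4, -2.
  1·σ_0 + 4·σ_1 + 1·σ_2 = 6(Δ_1 - Δ_0) = -36
Natural end conditions: σ_0 = σ_2 = 0.
Hence σ_0 = 0, σ_1 = -9, σ_2 = 0.
On [-1, 0], s(t) = -6 + 11/2·(t + 1) + 0·(t + 1)² - 3/2·(t + 1)³.
With (t + 1) = 3/4: s(-1/4) = -321/128.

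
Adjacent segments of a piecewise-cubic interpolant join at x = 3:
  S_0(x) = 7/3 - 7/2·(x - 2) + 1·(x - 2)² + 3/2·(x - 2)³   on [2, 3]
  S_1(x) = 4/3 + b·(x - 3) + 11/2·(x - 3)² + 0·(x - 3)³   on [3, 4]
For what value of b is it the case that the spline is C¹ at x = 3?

S_0'(x) = -7/2 + 2·(x - 2) + 9/2·(x - 2)², so S_0'(3) = 3. On the right, S_1'(3) = b, so b = 3.

3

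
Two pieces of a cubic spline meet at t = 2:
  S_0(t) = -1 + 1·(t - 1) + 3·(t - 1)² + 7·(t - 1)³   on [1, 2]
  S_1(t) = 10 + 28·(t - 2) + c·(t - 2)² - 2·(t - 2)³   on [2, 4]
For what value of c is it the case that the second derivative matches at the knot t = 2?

S_0''(t) = 6 + 42·(t - 1), so S_0''(2) = 48. On the right, S_1''(2) = 2c, so c = 24.

24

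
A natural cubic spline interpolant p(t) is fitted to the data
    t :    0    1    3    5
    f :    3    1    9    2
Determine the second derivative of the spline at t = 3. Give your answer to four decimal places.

Write σ_i for p''(x_i). With h_i = 1, 2, 2 and divided differences Δ_i = -2, 4, -7/2, the continuity of p' gives the tridiagonal system
  1·σ_0 + 6·σ_1 + 2·σ_2 = 6(Δ_1 - Δ_0) = 36
  2·σ_1 + 8·σ_2 + 2·σ_3 = 6(Δ_2 - Δ_1) = -45
Natural end conditions: σ_0 = σ_3 = 0.
Forward elimination and back-substitution give σ_0 = 0, σ_1 = 189/22, σ_2 = -171/22, σ_3 = 0.

-7.7727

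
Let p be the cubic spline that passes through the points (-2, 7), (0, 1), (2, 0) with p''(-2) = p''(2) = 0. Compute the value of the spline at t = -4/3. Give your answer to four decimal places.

4.6296

Let M_i = p''(x_i). Step sizes h_i = 2, 2; slopes of the chords Δ_i = (y_(i+1) - y_i)/h_i = -3, -1/2.
  2·M_0 + 8·M_1 + 2·M_2 = 6(Δ_1 - Δ_0) = 15
Natural end conditions: M_0 = M_2 = 0.
Solving the tridiagonal system: M_0 = 0, M_1 = 15/8, M_2 = 0.
On [-2, 0], p(t) = 7 - 29/8·(t + 2) + 0·(t + 2)² + 5/32·(t + 2)³.
With (t + 2) = 2/3: p(-4/3) = 125/27.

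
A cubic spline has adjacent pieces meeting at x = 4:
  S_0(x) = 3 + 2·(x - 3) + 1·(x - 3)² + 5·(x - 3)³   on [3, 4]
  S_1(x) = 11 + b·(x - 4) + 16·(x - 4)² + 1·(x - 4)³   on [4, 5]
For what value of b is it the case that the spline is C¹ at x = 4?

19

S_0'(x) = 2 + 2·(x - 3) + 15·(x - 3)², so S_0'(4) = 19. On the right, S_1'(4) = b, so b = 19.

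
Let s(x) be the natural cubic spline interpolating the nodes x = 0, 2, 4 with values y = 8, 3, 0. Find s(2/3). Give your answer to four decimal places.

6.1852

With M_i denoting the second derivative at x_i, h_i = 2, 2, and Δ_i = (y_(i+1) − y_i)/h_i = -5/2, -3/2:
  2·M_0 + 8·M_1 + 2·M_2 = 6(Δ_1 - Δ_0) = 6
Natural end conditions: M_0 = M_2 = 0.
Solving the tridiagonal system: M_0 = 0, M_1 = 3/4, M_2 = 0.
On [0, 2], s(x) = 8 - 11/4·x + 0·x² + 1/16·x³.
With x = 2/3: s(2/3) = 167/27.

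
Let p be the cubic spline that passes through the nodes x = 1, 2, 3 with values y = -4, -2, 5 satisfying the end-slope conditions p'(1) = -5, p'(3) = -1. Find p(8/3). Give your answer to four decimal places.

With M_i denoting the second derivative at x_i, h_i = 1, 1, and Δ_i = (y_(i+1) − y_i)/h_i = 2, 7:
  1·M_0 + 4·M_1 + 1·M_2 = 6(Δ_1 - Δ_0) = 30
Clamped end conditions give two more equations: 2h_0·M_0 + h_0·M_1 = 6(Δ_0 - p'(1)) = 42 and h_1·M_1 + 2h_1·M_2 = 6(p'(3) - Δ_1) = -48.
Forward elimination and back-substitution give M_0 = 31/2, M_1 = 11, M_2 = -59/2.
On [2, 3], p(x) = -2 + 33/4·(x - 2) + 11/2·(x - 2)² - 27/4·(x - 2)³.
With (x - 2) = 2/3: p(8/3) = 71/18.

3.9444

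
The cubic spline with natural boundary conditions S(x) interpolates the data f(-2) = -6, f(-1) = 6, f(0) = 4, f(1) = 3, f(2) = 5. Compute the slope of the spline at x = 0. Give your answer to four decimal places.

-3.6250

Write M_i for S''(x_i). With h_i = 1, 1, 1, 1 and divided differences Δ_i = 12, -2, -1, 2, the continuity of S' gives the tridiagonal system
  1·M_0 + 4·M_1 + 1·M_2 = 6(Δ_1 - Δ_0) = -84
  1·M_1 + 4·M_2 + 1·M_3 = 6(Δ_2 - Δ_1) = 6
  1·M_2 + 4·M_3 + 1·M_4 = 6(Δ_3 - Δ_2) = 18
Natural end conditions: M_0 = M_4 = 0.
Hence M_0 = 0, M_1 = -633/28, M_2 = 45/7, M_3 = 81/28, M_4 = 0.
On [0, 1], S'(x) = b_2 + 2c_2·x + 3d_2·x² with b_2 = Δ_2 - h_2(2M_2 + M_3)/6 = -29/8, c_2 = M_2/2 = 45/14, d_2 = (M_3 - M_2)/(6h_2) = -33/56. So S'(0) = -29/8.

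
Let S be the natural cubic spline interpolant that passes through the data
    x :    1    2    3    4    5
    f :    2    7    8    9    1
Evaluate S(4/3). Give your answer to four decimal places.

With M_i denoting the second derivative at x_i, h_i = 1, 1, 1, 1, and Δ_i = (y_(i+1) − y_i)/h_i = 5, 1, 1, -8:
  1·M_0 + 4·M_1 + 1·M_2 = 6(Δ_1 - Δ_0) = -24
  1·M_1 + 4·M_2 + 1·M_3 = 6(Δ_2 - Δ_1) = 0
  1·M_2 + 4·M_3 + 1·M_4 = 6(Δ_3 - Δ_2) = -54
Natural end conditions: M_0 = M_4 = 0.
Hence M_0 = 0, M_1 = -207/28, M_2 = 39/7, M_3 = -417/28, M_4 = 0.
On [1, 2], S(x) = 2 + 349/56·(x - 1) + 0·(x - 1)² - 69/56·(x - 1)³.
With (x - 1) = 1/3: S(4/3) = 254/63.

4.0317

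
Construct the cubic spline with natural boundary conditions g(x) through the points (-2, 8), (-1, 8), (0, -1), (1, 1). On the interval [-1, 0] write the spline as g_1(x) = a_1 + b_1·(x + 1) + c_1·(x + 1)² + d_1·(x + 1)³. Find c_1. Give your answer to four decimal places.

Put M_i = g'' at the i-th knot. Here h = (1, 1, 1) and Δ = (0, -9, 2), so the interior equations h_(i-1)·M_(i-1) + 2(h_(i-1)+h_i)·M_i + h_i·M_(i+1) = 6(Δ_i − Δ_(i-1)) read
  1·M_0 + 4·M_1 + 1·M_2 = 6(Δ_1 - Δ_0) = -54
  1·M_1 + 4·M_2 + 1·M_3 = 6(Δ_2 - Δ_1) = 66
Natural end conditions: M_0 = M_3 = 0.
Solving the tridiagonal system: M_0 = 0, M_1 = -94/5, M_2 = 106/5, M_3 = 0.
On [-1, 0], with g_1(x) = a_1 + b_1·(x + 1) + c_1·(x + 1)² + d_1·(x + 1)³: c_1 = M_1/2 = -47/5, d_1 = (M_2 - M_1)/(6h_1) = 20/3, b_1 = Δ_1 - h_1(2M_1 + M_2)/6 = -94/15.

-9.4000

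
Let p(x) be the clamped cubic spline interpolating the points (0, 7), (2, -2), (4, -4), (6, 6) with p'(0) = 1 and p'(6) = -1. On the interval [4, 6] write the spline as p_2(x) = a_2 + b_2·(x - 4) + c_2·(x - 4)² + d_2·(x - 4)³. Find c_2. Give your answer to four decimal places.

3.3667

Put M_i = p'' at the i-th knot. Here h = (2, 2, 2) and Δ = (-9/2, -1, 5), so the interior equations h_(i-1)·M_(i-1) + 2(h_(i-1)+h_i)·M_i + h_i·M_(i+1) = 6(Δ_i − Δ_(i-1)) read
  2·M_0 + 8·M_1 + 2·M_2 = 6(Δ_1 - Δ_0) = 21
  2·M_1 + 8·M_2 + 2·M_3 = 6(Δ_2 - Δ_1) = 36
Clamped end conditions give two more equations: 2h_0·M_0 + h_0·M_1 = 6(Δ_0 - p'(0)) = -33 and h_2·M_2 + 2h_2·M_3 = 6(p'(6) - Δ_2) = -36.
Forward elimination and back-substitution give M_0 = -299/30, M_1 = 103/30, M_2 = 101/15, M_3 = -371/30.
On [4, 6], with p_2(x) = a_2 + b_2·(x - 4) + c_2·(x - 4)² + d_2·(x - 4)³: c_2 = M_2/2 = 101/30, d_2 = (M_3 - M_2)/(6h_2) = -191/120, b_2 = Δ_2 - h_2(2M_2 + M_3)/6 = 139/30.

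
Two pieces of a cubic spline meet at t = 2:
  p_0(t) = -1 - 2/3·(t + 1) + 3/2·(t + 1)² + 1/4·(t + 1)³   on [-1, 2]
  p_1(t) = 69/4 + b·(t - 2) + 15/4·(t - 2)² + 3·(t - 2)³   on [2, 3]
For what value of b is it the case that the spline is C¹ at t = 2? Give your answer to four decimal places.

p_0'(t) = -2/3 + 3·(t + 1) + 3/4·(t + 1)², so p_0'(2) = 181/12. On the right, p_1'(2) = b, so b = 181/12.

15.0833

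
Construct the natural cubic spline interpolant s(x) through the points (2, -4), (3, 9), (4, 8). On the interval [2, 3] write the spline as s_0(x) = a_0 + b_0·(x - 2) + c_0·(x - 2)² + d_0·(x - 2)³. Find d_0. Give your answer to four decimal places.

-3.5000

Let M_i = s''(x_i). Step sizes h_i = 1, 1; slopes of the chords Δ_i = (y_(i+1) - y_i)/h_i = 13, -1.
  1·M_0 + 4·M_1 + 1·M_2 = 6(Δ_1 - Δ_0) = -84
Natural end conditions: M_0 = M_2 = 0.
Forward elimination and back-substitution give M_0 = 0, M_1 = -21, M_2 = 0.
On [2, 3], with s_0(x) = a_0 + b_0·(x - 2) + c_0·(x - 2)² + d_0·(x - 2)³: c_0 = M_0/2 = 0, d_0 = (M_1 - M_0)/(6h_0) = -7/2, b_0 = Δ_0 - h_0(2M_0 + M_1)/6 = 33/2.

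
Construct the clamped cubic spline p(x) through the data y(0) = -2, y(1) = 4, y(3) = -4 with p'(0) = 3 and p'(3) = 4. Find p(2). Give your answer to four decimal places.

-0.4167

Let m_i = p''(x_i). Step sizes h_i = 1, 2; slopes of the chords Δ_i = (y_(i+1) - y_i)/h_i = 6, -4.
  1·m_0 + 6·m_1 + 2·m_2 = 6(Δ_1 - Δ_0) = -60
Clamped end conditions give two more equations: 2h_0·m_0 + h_0·m_1 = 6(Δ_0 - p'(0)) = 18 and h_1·m_1 + 2h_1·m_2 = 6(p'(3) - Δ_1) = 48.
Forward elimination and back-substitution give m_0 = 58/3, m_1 = -62/3, m_2 = 67/3.
On [1, 3], p(x) = 4 + 7/3·(x - 1) - 31/3·(x - 1)² + 43/12·(x - 1)³.
With (x - 1) = 1: p(2) = -5/12.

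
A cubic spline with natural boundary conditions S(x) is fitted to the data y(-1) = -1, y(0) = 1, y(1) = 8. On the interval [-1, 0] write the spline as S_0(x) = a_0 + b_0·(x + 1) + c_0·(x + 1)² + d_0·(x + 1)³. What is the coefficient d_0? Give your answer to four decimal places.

Write σ_i for S''(x_i). With h_i = 1, 1 and divided differences Δ_i = 2, 7, the continuity of S' gives the tridiagonal system
  1·σ_0 + 4·σ_1 + 1·σ_2 = 6(Δ_1 - Δ_0) = 30
Natural end conditions: σ_0 = σ_2 = 0.
Solving the tridiagonal system: σ_0 = 0, σ_1 = 15/2, σ_2 = 0.
On [-1, 0], with S_0(x) = a_0 + b_0·(x + 1) + c_0·(x + 1)² + d_0·(x + 1)³: c_0 = σ_0/2 = 0, d_0 = (σ_1 - σ_0)/(6h_0) = 5/4, b_0 = Δ_0 - h_0(2σ_0 + σ_1)/6 = 3/4.

1.2500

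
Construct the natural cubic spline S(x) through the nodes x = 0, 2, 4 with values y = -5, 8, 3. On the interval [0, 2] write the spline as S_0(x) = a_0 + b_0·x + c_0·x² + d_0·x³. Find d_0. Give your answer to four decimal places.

Put m_i = S'' at the i-th knot. Here h = (2, 2) and Δ = (13/2, -5/2), so the interior equations h_(i-1)·m_(i-1) + 2(h_(i-1)+h_i)·m_i + h_i·m_(i+1) = 6(Δ_i − Δ_(i-1)) read
  2·m_0 + 8·m_1 + 2·m_2 = 6(Δ_1 - Δ_0) = -54
Natural end conditions: m_0 = m_2 = 0.
Solving the tridiagonal system: m_0 = 0, m_1 = -27/4, m_2 = 0.
On [0, 2], with S_0(x) = a_0 + b_0·x + c_0·x² + d_0·x³: c_0 = m_0/2 = 0, d_0 = (m_1 - m_0)/(6h_0) = -9/16, b_0 = Δ_0 - h_0(2m_0 + m_1)/6 = 35/4.

-0.5625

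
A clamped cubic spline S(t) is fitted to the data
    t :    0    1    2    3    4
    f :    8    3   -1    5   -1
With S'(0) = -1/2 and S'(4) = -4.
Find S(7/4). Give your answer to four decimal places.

Let M_i = S''(x_i). Step sizes h_i = 1, 1, 1, 1; slopes of the chords Δ_i = (y_(i+1) - y_i)/h_i = -5, -4, 6, -6.
  1·M_0 + 4·M_1 + 1·M_2 = 6(Δ_1 - Δ_0) = 6
  1·M_1 + 4·M_2 + 1·M_3 = 6(Δ_2 - Δ_1) = 60
  1·M_2 + 4·M_3 + 1·M_4 = 6(Δ_3 - Δ_2) = -72
Clamped end conditions give two more equations: 2h_0·M_0 + h_0·M_1 = 6(Δ_0 - S'(0)) = -27 and h_3·M_3 + 2h_3·M_4 = 6(S'(4) - Δ_3) = 12.
Forward elimination and back-substitution give M_0 = -733/56, M_1 = -23/28, M_2 = 179/8, M_3 = -803/28, M_4 = 1139/56.
On [1, 2], S(t) = 3 - 835/112·(t - 1) - 23/56·(t - 1)² + 433/112·(t - 1)³.
With (t - 1) = 3/4: S(7/4) = -8541/7168.

-1.1915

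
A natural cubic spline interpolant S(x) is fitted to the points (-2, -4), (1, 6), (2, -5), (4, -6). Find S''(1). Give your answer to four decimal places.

-12.3191

Write M_i for S''(x_i). With h_i = 3, 1, 2 and divided differences Δ_i = 10/3, -11, -1/2, the continuity of S' gives the tridiagonal system
  3·M_0 + 8·M_1 + 1·M_2 = 6(Δ_1 - Δ_0) = -86
  1·M_1 + 6·M_2 + 2·M_3 = 6(Δ_2 - Δ_1) = 63
Natural end conditions: M_0 = M_3 = 0.
Hence M_0 = 0, M_1 = -579/47, M_2 = 590/47, M_3 = 0.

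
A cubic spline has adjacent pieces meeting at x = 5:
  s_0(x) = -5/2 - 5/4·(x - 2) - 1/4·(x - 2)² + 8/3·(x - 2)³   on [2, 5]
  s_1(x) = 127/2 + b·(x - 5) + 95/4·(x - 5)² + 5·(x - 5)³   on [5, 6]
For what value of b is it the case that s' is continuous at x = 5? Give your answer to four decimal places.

69.2500

s_0'(x) = -5/4 - 1/2·(x - 2) + 8·(x - 2)², so s_0'(5) = 277/4. On the right, s_1'(5) = b, so b = 277/4.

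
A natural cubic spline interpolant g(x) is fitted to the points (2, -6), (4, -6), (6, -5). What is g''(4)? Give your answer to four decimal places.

0.3750

Put M_i = g'' at the i-th knot. Here h = (2, 2) and Δ = (0, 1/2), so the interior equations h_(i-1)·M_(i-1) + 2(h_(i-1)+h_i)·M_i + h_i·M_(i+1) = 6(Δ_i − Δ_(i-1)) read
  2·M_0 + 8·M_1 + 2·M_2 = 6(Δ_1 - Δ_0) = 3
Natural end conditions: M_0 = M_2 = 0.
Hence M_0 = 0, M_1 = 3/8, M_2 = 0.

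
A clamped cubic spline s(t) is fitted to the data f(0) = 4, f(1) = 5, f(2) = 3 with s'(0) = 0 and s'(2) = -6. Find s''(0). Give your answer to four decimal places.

4.5000

Let σ_i = s''(x_i). Step sizes h_i = 1, 1; slopes of the chords Δ_i = (y_(i+1) - y_i)/h_i = 1, -2.
  1·σ_0 + 4·σ_1 + 1·σ_2 = 6(Δ_1 - Δ_0) = -18
Clamped end conditions give two more equations: 2h_0·σ_0 + h_0·σ_1 = 6(Δ_0 - s'(0)) = 6 and h_1·σ_1 + 2h_1·σ_2 = 6(s'(2) - Δ_1) = -24.
Hence σ_0 = 9/2, σ_1 = -3, σ_2 = -21/2.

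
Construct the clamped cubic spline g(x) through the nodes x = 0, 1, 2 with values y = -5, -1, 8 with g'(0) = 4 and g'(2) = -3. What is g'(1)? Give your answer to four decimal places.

9.5000

Let m_i = g''(x_i). Step sizes h_i = 1, 1; slopes of the chords Δ_i = (y_(i+1) - y_i)/h_i = 4, 9.
  1·m_0 + 4·m_1 + 1·m_2 = 6(Δ_1 - Δ_0) = 30
Clamped end conditions give two more equations: 2h_0·m_0 + h_0·m_1 = 6(Δ_0 - g'(0)) = 0 and h_1·m_1 + 2h_1·m_2 = 6(g'(2) - Δ_1) = -72.
Hence m_0 = -11, m_1 = 22, m_2 = -47.
On [1, 2], g'(x) = b_1 + 2c_1·(x - 1) + 3d_1·(x - 1)² with b_1 = Δ_1 - h_1(2m_1 + m_2)/6 = 19/2, c_1 = m_1/2 = 11, d_1 = (m_2 - m_1)/(6h_1) = -23/2. So g'(1) = 19/2.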